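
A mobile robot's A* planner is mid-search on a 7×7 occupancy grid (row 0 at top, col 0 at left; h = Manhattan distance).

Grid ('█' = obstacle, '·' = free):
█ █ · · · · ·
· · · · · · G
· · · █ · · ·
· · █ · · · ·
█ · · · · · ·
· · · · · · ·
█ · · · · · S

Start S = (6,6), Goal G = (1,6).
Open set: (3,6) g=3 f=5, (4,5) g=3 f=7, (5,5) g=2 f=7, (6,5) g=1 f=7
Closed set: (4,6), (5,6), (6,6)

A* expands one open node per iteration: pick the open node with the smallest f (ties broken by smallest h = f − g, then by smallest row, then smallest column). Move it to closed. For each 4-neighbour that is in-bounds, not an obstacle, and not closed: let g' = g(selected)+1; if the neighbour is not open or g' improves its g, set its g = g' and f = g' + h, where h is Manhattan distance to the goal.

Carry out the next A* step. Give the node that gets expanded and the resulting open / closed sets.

expanded=(3,6); open=[(2,6) g=4 f=5, (3,5) g=4 f=7, (4,5) g=3 f=7, (5,5) g=2 f=7, (6,5) g=1 f=7]; closed=[(3,6), (4,6), (5,6), (6,6)]

step 1: expand (3,6) (f=5, h=2) → closed; open now [(2,6) g=4 f=5, (3,5) g=4 f=7, (4,5) g=3 f=7, (5,5) g=2 f=7, (6,5) g=1 f=7]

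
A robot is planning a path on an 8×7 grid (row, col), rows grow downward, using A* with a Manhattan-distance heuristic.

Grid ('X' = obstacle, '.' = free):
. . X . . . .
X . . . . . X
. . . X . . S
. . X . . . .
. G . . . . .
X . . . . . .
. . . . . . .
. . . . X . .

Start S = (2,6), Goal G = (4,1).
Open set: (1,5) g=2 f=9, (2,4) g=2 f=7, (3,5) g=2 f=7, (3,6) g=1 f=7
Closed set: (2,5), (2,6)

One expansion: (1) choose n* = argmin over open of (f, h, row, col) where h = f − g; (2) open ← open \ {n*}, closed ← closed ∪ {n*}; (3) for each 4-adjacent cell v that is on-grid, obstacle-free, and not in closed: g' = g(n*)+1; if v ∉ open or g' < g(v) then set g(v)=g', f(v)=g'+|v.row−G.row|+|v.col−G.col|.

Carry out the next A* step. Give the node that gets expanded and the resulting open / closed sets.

expanded=(2,4); open=[(1,4) g=3 f=9, (1,5) g=2 f=9, (3,4) g=3 f=7, (3,5) g=2 f=7, (3,6) g=1 f=7]; closed=[(2,4), (2,5), (2,6)]

step 1: expand (2,4) (f=7, h=5) → closed; open now [(1,4) g=3 f=9, (1,5) g=2 f=9, (3,4) g=3 f=7, (3,5) g=2 f=7, (3,6) g=1 f=7]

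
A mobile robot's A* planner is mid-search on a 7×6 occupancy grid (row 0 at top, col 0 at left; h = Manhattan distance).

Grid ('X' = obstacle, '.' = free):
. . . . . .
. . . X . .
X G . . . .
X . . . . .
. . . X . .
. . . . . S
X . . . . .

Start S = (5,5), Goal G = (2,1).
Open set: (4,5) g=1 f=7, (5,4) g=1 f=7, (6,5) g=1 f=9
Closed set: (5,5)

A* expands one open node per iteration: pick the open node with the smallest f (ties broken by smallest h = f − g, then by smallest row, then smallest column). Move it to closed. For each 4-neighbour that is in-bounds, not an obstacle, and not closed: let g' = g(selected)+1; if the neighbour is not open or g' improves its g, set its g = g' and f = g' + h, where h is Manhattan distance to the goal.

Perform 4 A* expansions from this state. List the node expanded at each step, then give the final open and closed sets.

step 1: expand (4,5) (f=7, h=6) → closed; open now [(3,5) g=2 f=7, (4,4) g=2 f=7, (5,4) g=1 f=7, (6,5) g=1 f=9]
step 2: expand (3,5) (f=7, h=5) → closed; open now [(2,5) g=3 f=7, (3,4) g=3 f=7, (4,4) g=2 f=7, (5,4) g=1 f=7, (6,5) g=1 f=9]
step 3: expand (2,5) (f=7, h=4) → closed; open now [(1,5) g=4 f=9, (2,4) g=4 f=7, (3,4) g=3 f=7, (4,4) g=2 f=7, (5,4) g=1 f=7, (6,5) g=1 f=9]
step 4: expand (2,4) (f=7, h=3) → closed; open now [(1,4) g=5 f=9, (1,5) g=4 f=9, (2,3) g=5 f=7, (3,4) g=3 f=7, (4,4) g=2 f=7, (5,4) g=1 f=7, (6,5) g=1 f=9]

order=[(4,5) → (3,5) → (2,5) → (2,4)]; open=[(1,4) g=5 f=9, (1,5) g=4 f=9, (2,3) g=5 f=7, (3,4) g=3 f=7, (4,4) g=2 f=7, (5,4) g=1 f=7, (6,5) g=1 f=9]; closed=[(2,4), (2,5), (3,5), (4,5), (5,5)]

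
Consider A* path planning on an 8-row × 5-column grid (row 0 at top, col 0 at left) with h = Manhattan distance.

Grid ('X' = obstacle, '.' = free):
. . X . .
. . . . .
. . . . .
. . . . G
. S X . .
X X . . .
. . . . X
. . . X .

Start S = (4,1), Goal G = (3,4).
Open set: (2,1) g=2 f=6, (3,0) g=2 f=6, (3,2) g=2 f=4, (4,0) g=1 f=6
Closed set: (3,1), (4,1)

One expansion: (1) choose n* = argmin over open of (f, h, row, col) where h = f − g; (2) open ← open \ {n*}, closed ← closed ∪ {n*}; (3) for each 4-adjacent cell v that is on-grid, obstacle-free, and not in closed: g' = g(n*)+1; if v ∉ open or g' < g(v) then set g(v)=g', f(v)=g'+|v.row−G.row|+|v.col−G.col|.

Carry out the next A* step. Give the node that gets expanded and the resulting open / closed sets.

step 1: expand (3,2) (f=4, h=2) → closed; open now [(2,1) g=2 f=6, (2,2) g=3 f=6, (3,0) g=2 f=6, (3,3) g=3 f=4, (4,0) g=1 f=6]

expanded=(3,2); open=[(2,1) g=2 f=6, (2,2) g=3 f=6, (3,0) g=2 f=6, (3,3) g=3 f=4, (4,0) g=1 f=6]; closed=[(3,1), (3,2), (4,1)]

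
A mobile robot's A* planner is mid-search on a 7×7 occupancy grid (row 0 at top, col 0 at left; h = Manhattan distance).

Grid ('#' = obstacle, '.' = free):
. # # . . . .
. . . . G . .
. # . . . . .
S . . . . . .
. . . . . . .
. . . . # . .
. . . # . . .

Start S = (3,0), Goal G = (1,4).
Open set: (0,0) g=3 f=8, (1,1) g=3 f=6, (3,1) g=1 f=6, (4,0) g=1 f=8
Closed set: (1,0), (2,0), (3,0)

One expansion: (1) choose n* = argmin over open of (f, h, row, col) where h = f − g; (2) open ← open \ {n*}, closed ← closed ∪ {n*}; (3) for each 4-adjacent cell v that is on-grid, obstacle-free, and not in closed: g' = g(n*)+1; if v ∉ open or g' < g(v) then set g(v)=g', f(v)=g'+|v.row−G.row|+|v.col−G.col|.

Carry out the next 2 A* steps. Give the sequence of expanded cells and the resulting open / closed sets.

order=[(1,1) → (1,2)]; open=[(0,0) g=3 f=8, (1,3) g=5 f=6, (2,2) g=5 f=8, (3,1) g=1 f=6, (4,0) g=1 f=8]; closed=[(1,0), (1,1), (1,2), (2,0), (3,0)]

step 1: expand (1,1) (f=6, h=3) → closed; open now [(0,0) g=3 f=8, (1,2) g=4 f=6, (3,1) g=1 f=6, (4,0) g=1 f=8]
step 2: expand (1,2) (f=6, h=2) → closed; open now [(0,0) g=3 f=8, (1,3) g=5 f=6, (2,2) g=5 f=8, (3,1) g=1 f=6, (4,0) g=1 f=8]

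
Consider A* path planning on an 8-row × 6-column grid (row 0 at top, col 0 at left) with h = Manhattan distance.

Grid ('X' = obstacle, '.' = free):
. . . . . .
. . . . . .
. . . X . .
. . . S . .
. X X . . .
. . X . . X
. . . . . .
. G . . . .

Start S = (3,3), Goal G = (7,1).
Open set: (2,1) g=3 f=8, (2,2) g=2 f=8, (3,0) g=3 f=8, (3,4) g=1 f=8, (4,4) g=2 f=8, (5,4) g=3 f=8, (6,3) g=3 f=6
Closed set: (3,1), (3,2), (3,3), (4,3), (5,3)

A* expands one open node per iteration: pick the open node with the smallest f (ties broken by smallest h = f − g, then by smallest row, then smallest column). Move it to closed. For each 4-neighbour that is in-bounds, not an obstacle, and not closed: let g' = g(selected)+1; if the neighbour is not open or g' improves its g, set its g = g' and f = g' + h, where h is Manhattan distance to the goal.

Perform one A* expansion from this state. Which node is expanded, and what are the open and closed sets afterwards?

expanded=(6,3); open=[(2,1) g=3 f=8, (2,2) g=2 f=8, (3,0) g=3 f=8, (3,4) g=1 f=8, (4,4) g=2 f=8, (5,4) g=3 f=8, (6,2) g=4 f=6, (6,4) g=4 f=8, (7,3) g=4 f=6]; closed=[(3,1), (3,2), (3,3), (4,3), (5,3), (6,3)]

step 1: expand (6,3) (f=6, h=3) → closed; open now [(2,1) g=3 f=8, (2,2) g=2 f=8, (3,0) g=3 f=8, (3,4) g=1 f=8, (4,4) g=2 f=8, (5,4) g=3 f=8, (6,2) g=4 f=6, (6,4) g=4 f=8, (7,3) g=4 f=6]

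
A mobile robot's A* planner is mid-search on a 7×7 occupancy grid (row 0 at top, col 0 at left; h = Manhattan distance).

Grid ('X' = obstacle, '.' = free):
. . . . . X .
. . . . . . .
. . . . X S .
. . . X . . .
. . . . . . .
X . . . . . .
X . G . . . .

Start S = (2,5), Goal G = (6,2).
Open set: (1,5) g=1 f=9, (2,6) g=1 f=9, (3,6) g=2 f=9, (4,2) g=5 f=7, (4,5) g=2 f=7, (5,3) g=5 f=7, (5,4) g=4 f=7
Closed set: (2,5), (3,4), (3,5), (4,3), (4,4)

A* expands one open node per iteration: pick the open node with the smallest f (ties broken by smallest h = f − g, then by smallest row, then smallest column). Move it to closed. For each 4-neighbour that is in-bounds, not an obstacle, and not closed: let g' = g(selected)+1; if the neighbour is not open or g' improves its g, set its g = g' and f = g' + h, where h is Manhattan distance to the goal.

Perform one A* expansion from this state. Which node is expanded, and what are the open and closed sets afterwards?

step 1: expand (4,2) (f=7, h=2) → closed; open now [(1,5) g=1 f=9, (2,6) g=1 f=9, (3,2) g=6 f=9, (3,6) g=2 f=9, (4,1) g=6 f=9, (4,5) g=2 f=7, (5,2) g=6 f=7, (5,3) g=5 f=7, (5,4) g=4 f=7]

expanded=(4,2); open=[(1,5) g=1 f=9, (2,6) g=1 f=9, (3,2) g=6 f=9, (3,6) g=2 f=9, (4,1) g=6 f=9, (4,5) g=2 f=7, (5,2) g=6 f=7, (5,3) g=5 f=7, (5,4) g=4 f=7]; closed=[(2,5), (3,4), (3,5), (4,2), (4,3), (4,4)]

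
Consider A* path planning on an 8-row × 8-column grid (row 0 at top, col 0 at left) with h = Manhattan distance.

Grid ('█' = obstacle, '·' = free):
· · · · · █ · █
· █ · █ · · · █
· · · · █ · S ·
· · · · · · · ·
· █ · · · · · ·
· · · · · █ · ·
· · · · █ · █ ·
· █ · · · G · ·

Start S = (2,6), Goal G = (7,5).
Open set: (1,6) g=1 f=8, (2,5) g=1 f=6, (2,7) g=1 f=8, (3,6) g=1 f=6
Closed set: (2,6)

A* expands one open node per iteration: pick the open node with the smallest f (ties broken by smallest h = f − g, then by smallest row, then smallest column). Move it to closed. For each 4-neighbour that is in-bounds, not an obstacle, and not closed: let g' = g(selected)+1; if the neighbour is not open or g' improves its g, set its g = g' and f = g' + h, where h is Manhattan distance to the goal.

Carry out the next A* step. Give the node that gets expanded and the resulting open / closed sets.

expanded=(2,5); open=[(1,5) g=2 f=8, (1,6) g=1 f=8, (2,7) g=1 f=8, (3,5) g=2 f=6, (3,6) g=1 f=6]; closed=[(2,5), (2,6)]

step 1: expand (2,5) (f=6, h=5) → closed; open now [(1,5) g=2 f=8, (1,6) g=1 f=8, (2,7) g=1 f=8, (3,5) g=2 f=6, (3,6) g=1 f=6]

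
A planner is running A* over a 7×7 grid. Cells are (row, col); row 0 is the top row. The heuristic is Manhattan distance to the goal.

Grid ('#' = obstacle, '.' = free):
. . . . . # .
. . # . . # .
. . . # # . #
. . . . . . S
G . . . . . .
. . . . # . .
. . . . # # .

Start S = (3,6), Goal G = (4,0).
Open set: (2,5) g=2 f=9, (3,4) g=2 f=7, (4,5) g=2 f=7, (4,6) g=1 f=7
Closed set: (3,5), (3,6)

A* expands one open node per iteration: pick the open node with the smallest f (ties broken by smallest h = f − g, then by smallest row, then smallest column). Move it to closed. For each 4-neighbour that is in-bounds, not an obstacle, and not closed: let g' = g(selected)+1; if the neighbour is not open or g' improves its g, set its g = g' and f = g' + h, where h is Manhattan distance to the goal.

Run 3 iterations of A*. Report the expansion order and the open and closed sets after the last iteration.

order=[(3,4) → (3,3) → (3,2)]; open=[(2,2) g=5 f=9, (2,5) g=2 f=9, (3,1) g=5 f=7, (4,2) g=5 f=7, (4,3) g=4 f=7, (4,4) g=3 f=7, (4,5) g=2 f=7, (4,6) g=1 f=7]; closed=[(3,2), (3,3), (3,4), (3,5), (3,6)]

step 1: expand (3,4) (f=7, h=5) → closed; open now [(2,5) g=2 f=9, (3,3) g=3 f=7, (4,4) g=3 f=7, (4,5) g=2 f=7, (4,6) g=1 f=7]
step 2: expand (3,3) (f=7, h=4) → closed; open now [(2,5) g=2 f=9, (3,2) g=4 f=7, (4,3) g=4 f=7, (4,4) g=3 f=7, (4,5) g=2 f=7, (4,6) g=1 f=7]
step 3: expand (3,2) (f=7, h=3) → closed; open now [(2,2) g=5 f=9, (2,5) g=2 f=9, (3,1) g=5 f=7, (4,2) g=5 f=7, (4,3) g=4 f=7, (4,4) g=3 f=7, (4,5) g=2 f=7, (4,6) g=1 f=7]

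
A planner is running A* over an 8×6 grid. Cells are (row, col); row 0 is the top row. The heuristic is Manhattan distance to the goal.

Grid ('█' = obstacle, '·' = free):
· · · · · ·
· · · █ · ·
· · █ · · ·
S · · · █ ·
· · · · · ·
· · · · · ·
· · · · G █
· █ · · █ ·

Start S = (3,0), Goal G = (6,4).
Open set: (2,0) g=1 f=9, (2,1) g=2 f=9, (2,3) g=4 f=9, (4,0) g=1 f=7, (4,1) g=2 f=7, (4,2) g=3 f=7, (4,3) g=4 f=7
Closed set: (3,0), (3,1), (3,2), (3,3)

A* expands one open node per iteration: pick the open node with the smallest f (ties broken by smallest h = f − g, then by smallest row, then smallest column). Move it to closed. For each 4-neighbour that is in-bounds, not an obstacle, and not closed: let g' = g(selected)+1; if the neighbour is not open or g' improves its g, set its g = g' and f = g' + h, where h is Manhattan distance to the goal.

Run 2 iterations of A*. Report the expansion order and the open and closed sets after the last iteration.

order=[(4,3) → (4,4)]; open=[(2,0) g=1 f=9, (2,1) g=2 f=9, (2,3) g=4 f=9, (4,0) g=1 f=7, (4,1) g=2 f=7, (4,2) g=3 f=7, (4,5) g=6 f=9, (5,3) g=5 f=7, (5,4) g=6 f=7]; closed=[(3,0), (3,1), (3,2), (3,3), (4,3), (4,4)]

step 1: expand (4,3) (f=7, h=3) → closed; open now [(2,0) g=1 f=9, (2,1) g=2 f=9, (2,3) g=4 f=9, (4,0) g=1 f=7, (4,1) g=2 f=7, (4,2) g=3 f=7, (4,4) g=5 f=7, (5,3) g=5 f=7]
step 2: expand (4,4) (f=7, h=2) → closed; open now [(2,0) g=1 f=9, (2,1) g=2 f=9, (2,3) g=4 f=9, (4,0) g=1 f=7, (4,1) g=2 f=7, (4,2) g=3 f=7, (4,5) g=6 f=9, (5,3) g=5 f=7, (5,4) g=6 f=7]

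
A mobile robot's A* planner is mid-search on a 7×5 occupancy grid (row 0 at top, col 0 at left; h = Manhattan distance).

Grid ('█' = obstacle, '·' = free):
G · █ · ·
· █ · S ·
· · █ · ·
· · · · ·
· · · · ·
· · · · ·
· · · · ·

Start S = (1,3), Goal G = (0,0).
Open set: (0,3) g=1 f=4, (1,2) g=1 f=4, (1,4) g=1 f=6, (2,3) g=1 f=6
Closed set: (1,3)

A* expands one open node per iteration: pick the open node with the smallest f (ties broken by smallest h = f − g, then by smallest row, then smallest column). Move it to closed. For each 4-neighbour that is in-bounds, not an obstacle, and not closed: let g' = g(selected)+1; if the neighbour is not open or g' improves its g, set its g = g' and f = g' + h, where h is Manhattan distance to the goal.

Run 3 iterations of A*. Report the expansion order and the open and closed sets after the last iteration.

step 1: expand (0,3) (f=4, h=3) → closed; open now [(0,4) g=2 f=6, (1,2) g=1 f=4, (1,4) g=1 f=6, (2,3) g=1 f=6]
step 2: expand (1,2) (f=4, h=3) → closed; open now [(0,4) g=2 f=6, (1,4) g=1 f=6, (2,3) g=1 f=6]
step 3: expand (0,4) (f=6, h=4) → closed; open now [(1,4) g=1 f=6, (2,3) g=1 f=6]

order=[(0,3) → (1,2) → (0,4)]; open=[(1,4) g=1 f=6, (2,3) g=1 f=6]; closed=[(0,3), (0,4), (1,2), (1,3)]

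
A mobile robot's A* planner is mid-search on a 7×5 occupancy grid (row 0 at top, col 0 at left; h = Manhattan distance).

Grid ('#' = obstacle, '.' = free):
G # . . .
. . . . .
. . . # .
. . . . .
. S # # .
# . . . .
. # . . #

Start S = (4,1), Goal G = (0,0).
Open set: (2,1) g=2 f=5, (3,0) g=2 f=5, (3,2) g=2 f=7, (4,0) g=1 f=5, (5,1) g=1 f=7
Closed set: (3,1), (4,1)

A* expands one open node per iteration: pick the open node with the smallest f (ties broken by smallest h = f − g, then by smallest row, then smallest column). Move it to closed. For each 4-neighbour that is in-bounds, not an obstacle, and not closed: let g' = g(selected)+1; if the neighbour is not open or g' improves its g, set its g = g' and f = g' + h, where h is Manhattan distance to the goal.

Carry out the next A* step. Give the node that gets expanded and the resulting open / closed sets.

expanded=(2,1); open=[(1,1) g=3 f=5, (2,0) g=3 f=5, (2,2) g=3 f=7, (3,0) g=2 f=5, (3,2) g=2 f=7, (4,0) g=1 f=5, (5,1) g=1 f=7]; closed=[(2,1), (3,1), (4,1)]

step 1: expand (2,1) (f=5, h=3) → closed; open now [(1,1) g=3 f=5, (2,0) g=3 f=5, (2,2) g=3 f=7, (3,0) g=2 f=5, (3,2) g=2 f=7, (4,0) g=1 f=5, (5,1) g=1 f=7]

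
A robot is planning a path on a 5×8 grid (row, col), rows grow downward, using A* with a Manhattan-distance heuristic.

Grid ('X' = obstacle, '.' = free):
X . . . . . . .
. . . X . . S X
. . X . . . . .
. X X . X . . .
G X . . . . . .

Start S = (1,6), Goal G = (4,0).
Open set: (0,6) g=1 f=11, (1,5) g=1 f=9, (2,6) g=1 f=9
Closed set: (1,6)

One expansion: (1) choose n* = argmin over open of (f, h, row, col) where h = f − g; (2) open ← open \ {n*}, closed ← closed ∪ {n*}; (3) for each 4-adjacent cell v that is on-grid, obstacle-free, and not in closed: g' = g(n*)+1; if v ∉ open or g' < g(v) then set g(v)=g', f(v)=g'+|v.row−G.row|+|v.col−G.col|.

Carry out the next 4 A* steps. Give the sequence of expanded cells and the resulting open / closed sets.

order=[(1,5) → (1,4) → (2,4) → (2,3)]; open=[(0,4) g=3 f=11, (0,5) g=2 f=11, (0,6) g=1 f=11, (2,5) g=2 f=9, (2,6) g=1 f=9, (3,3) g=5 f=9]; closed=[(1,4), (1,5), (1,6), (2,3), (2,4)]

step 1: expand (1,5) (f=9, h=8) → closed; open now [(0,5) g=2 f=11, (0,6) g=1 f=11, (1,4) g=2 f=9, (2,5) g=2 f=9, (2,6) g=1 f=9]
step 2: expand (1,4) (f=9, h=7) → closed; open now [(0,4) g=3 f=11, (0,5) g=2 f=11, (0,6) g=1 f=11, (2,4) g=3 f=9, (2,5) g=2 f=9, (2,6) g=1 f=9]
step 3: expand (2,4) (f=9, h=6) → closed; open now [(0,4) g=3 f=11, (0,5) g=2 f=11, (0,6) g=1 f=11, (2,3) g=4 f=9, (2,5) g=2 f=9, (2,6) g=1 f=9]
step 4: expand (2,3) (f=9, h=5) → closed; open now [(0,4) g=3 f=11, (0,5) g=2 f=11, (0,6) g=1 f=11, (2,5) g=2 f=9, (2,6) g=1 f=9, (3,3) g=5 f=9]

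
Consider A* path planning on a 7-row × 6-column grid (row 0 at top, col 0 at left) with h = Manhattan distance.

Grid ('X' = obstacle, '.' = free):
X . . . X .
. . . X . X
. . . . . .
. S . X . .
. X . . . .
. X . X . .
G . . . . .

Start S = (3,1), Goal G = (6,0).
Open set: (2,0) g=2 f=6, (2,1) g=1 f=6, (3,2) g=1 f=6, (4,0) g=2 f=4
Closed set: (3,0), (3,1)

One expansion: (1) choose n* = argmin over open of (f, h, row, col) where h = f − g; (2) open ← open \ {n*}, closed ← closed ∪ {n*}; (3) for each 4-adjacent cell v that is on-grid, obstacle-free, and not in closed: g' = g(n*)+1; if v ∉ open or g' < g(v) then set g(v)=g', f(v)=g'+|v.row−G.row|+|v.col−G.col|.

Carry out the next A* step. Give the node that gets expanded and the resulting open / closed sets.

step 1: expand (4,0) (f=4, h=2) → closed; open now [(2,0) g=2 f=6, (2,1) g=1 f=6, (3,2) g=1 f=6, (5,0) g=3 f=4]

expanded=(4,0); open=[(2,0) g=2 f=6, (2,1) g=1 f=6, (3,2) g=1 f=6, (5,0) g=3 f=4]; closed=[(3,0), (3,1), (4,0)]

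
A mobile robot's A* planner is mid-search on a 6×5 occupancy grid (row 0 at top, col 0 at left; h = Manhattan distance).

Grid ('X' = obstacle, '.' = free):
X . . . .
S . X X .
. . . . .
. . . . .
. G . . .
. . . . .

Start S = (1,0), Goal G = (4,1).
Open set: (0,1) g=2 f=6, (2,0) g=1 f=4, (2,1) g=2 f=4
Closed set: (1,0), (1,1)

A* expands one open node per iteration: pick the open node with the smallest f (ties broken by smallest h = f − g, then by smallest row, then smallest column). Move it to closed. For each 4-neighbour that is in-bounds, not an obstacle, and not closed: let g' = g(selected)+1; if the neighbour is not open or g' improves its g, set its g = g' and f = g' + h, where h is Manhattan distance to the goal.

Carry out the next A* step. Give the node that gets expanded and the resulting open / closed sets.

expanded=(2,1); open=[(0,1) g=2 f=6, (2,0) g=1 f=4, (2,2) g=3 f=6, (3,1) g=3 f=4]; closed=[(1,0), (1,1), (2,1)]

step 1: expand (2,1) (f=4, h=2) → closed; open now [(0,1) g=2 f=6, (2,0) g=1 f=4, (2,2) g=3 f=6, (3,1) g=3 f=4]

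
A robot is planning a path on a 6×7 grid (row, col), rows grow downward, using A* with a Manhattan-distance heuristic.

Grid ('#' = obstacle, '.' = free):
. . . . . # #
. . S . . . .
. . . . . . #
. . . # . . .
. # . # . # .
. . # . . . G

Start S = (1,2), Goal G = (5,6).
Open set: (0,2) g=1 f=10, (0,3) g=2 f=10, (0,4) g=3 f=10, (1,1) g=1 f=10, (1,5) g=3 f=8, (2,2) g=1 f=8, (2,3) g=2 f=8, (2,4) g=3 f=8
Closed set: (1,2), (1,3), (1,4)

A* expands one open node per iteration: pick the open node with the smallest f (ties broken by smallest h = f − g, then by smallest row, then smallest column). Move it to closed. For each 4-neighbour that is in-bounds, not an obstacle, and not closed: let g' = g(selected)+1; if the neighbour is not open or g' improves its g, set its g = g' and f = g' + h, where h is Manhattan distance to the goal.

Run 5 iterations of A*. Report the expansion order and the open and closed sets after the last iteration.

step 1: expand (1,5) (f=8, h=5) → closed; open now [(0,2) g=1 f=10, (0,3) g=2 f=10, (0,4) g=3 f=10, (1,1) g=1 f=10, (1,6) g=4 f=8, (2,2) g=1 f=8, (2,3) g=2 f=8, (2,4) g=3 f=8, (2,5) g=4 f=8]
step 2: expand (1,6) (f=8, h=4) → closed; open now [(0,2) g=1 f=10, (0,3) g=2 f=10, (0,4) g=3 f=10, (1,1) g=1 f=10, (2,2) g=1 f=8, (2,3) g=2 f=8, (2,4) g=3 f=8, (2,5) g=4 f=8]
step 3: expand (2,5) (f=8, h=4) → closed; open now [(0,2) g=1 f=10, (0,3) g=2 f=10, (0,4) g=3 f=10, (1,1) g=1 f=10, (2,2) g=1 f=8, (2,3) g=2 f=8, (2,4) g=3 f=8, (3,5) g=5 f=8]
step 4: expand (3,5) (f=8, h=3) → closed; open now [(0,2) g=1 f=10, (0,3) g=2 f=10, (0,4) g=3 f=10, (1,1) g=1 f=10, (2,2) g=1 f=8, (2,3) g=2 f=8, (2,4) g=3 f=8, (3,4) g=6 f=10, (3,6) g=6 f=8]
step 5: expand (3,6) (f=8, h=2) → closed; open now [(0,2) g=1 f=10, (0,3) g=2 f=10, (0,4) g=3 f=10, (1,1) g=1 f=10, (2,2) g=1 f=8, (2,3) g=2 f=8, (2,4) g=3 f=8, (3,4) g=6 f=10, (4,6) g=7 f=8]

order=[(1,5) → (1,6) → (2,5) → (3,5) → (3,6)]; open=[(0,2) g=1 f=10, (0,3) g=2 f=10, (0,4) g=3 f=10, (1,1) g=1 f=10, (2,2) g=1 f=8, (2,3) g=2 f=8, (2,4) g=3 f=8, (3,4) g=6 f=10, (4,6) g=7 f=8]; closed=[(1,2), (1,3), (1,4), (1,5), (1,6), (2,5), (3,5), (3,6)]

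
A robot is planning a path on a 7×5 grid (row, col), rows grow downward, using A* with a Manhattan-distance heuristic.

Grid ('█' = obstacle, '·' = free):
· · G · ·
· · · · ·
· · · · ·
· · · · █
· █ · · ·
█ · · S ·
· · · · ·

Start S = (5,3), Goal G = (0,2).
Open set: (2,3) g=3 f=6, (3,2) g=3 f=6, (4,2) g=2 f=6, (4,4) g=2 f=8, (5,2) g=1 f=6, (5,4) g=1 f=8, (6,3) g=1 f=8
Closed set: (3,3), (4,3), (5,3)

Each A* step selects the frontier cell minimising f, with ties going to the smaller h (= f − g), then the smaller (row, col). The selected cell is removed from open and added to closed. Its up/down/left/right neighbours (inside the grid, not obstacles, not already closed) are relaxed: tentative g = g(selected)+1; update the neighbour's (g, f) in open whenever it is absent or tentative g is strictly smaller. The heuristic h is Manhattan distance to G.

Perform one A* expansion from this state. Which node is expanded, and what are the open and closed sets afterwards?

step 1: expand (2,3) (f=6, h=3) → closed; open now [(1,3) g=4 f=6, (2,2) g=4 f=6, (2,4) g=4 f=8, (3,2) g=3 f=6, (4,2) g=2 f=6, (4,4) g=2 f=8, (5,2) g=1 f=6, (5,4) g=1 f=8, (6,3) g=1 f=8]

expanded=(2,3); open=[(1,3) g=4 f=6, (2,2) g=4 f=6, (2,4) g=4 f=8, (3,2) g=3 f=6, (4,2) g=2 f=6, (4,4) g=2 f=8, (5,2) g=1 f=6, (5,4) g=1 f=8, (6,3) g=1 f=8]; closed=[(2,3), (3,3), (4,3), (5,3)]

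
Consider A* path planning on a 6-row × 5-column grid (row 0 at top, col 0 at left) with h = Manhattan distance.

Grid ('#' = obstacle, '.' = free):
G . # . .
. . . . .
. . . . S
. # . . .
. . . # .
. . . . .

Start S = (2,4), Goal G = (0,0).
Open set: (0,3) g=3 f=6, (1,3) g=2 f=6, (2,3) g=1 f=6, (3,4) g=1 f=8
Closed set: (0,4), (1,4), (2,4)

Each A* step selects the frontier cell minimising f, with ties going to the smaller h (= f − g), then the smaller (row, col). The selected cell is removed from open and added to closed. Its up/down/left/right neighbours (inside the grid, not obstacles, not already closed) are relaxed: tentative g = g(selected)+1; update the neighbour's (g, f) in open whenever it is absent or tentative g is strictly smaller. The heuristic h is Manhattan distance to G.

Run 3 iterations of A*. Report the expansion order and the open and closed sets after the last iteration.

step 1: expand (0,3) (f=6, h=3) → closed; open now [(1,3) g=2 f=6, (2,3) g=1 f=6, (3,4) g=1 f=8]
step 2: expand (1,3) (f=6, h=4) → closed; open now [(1,2) g=3 f=6, (2,3) g=1 f=6, (3,4) g=1 f=8]
step 3: expand (1,2) (f=6, h=3) → closed; open now [(1,1) g=4 f=6, (2,2) g=4 f=8, (2,3) g=1 f=6, (3,4) g=1 f=8]

order=[(0,3) → (1,3) → (1,2)]; open=[(1,1) g=4 f=6, (2,2) g=4 f=8, (2,3) g=1 f=6, (3,4) g=1 f=8]; closed=[(0,3), (0,4), (1,2), (1,3), (1,4), (2,4)]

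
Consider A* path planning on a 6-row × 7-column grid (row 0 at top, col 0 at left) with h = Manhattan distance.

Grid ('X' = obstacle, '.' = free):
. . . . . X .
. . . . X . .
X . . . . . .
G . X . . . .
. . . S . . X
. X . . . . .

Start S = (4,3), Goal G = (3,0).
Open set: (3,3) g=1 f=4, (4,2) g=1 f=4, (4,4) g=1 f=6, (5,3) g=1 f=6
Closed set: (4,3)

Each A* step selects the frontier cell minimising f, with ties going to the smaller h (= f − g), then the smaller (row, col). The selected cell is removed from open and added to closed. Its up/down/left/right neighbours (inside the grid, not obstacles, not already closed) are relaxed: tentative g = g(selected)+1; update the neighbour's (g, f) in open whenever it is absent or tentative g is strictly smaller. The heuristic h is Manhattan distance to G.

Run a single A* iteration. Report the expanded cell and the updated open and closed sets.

step 1: expand (3,3) (f=4, h=3) → closed; open now [(2,3) g=2 f=6, (3,4) g=2 f=6, (4,2) g=1 f=4, (4,4) g=1 f=6, (5,3) g=1 f=6]

expanded=(3,3); open=[(2,3) g=2 f=6, (3,4) g=2 f=6, (4,2) g=1 f=4, (4,4) g=1 f=6, (5,3) g=1 f=6]; closed=[(3,3), (4,3)]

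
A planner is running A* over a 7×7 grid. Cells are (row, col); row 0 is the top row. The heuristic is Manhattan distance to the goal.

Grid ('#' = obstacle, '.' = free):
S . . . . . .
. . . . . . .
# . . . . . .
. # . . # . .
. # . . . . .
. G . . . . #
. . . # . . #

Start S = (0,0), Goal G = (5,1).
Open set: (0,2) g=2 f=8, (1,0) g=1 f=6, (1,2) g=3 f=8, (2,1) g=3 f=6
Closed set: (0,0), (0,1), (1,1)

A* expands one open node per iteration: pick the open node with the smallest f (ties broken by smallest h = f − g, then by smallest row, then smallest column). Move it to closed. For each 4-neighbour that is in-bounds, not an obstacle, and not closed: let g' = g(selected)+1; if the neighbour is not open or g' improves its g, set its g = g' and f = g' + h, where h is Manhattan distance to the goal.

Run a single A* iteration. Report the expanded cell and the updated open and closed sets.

step 1: expand (2,1) (f=6, h=3) → closed; open now [(0,2) g=2 f=8, (1,0) g=1 f=6, (1,2) g=3 f=8, (2,2) g=4 f=8]

expanded=(2,1); open=[(0,2) g=2 f=8, (1,0) g=1 f=6, (1,2) g=3 f=8, (2,2) g=4 f=8]; closed=[(0,0), (0,1), (1,1), (2,1)]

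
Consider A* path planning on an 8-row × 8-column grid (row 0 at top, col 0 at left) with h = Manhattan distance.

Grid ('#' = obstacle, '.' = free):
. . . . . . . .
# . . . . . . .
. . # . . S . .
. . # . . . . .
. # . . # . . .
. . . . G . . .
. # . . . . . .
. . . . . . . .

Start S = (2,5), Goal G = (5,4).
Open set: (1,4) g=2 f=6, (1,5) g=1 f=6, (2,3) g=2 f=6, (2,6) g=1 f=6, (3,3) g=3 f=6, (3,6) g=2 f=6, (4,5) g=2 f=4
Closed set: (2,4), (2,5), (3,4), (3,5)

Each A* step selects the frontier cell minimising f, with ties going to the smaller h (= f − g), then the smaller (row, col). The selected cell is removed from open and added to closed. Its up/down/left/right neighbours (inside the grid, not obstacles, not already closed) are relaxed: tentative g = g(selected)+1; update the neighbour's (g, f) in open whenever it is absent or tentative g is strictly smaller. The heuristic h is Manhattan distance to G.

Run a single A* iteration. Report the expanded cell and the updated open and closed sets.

step 1: expand (4,5) (f=4, h=2) → closed; open now [(1,4) g=2 f=6, (1,5) g=1 f=6, (2,3) g=2 f=6, (2,6) g=1 f=6, (3,3) g=3 f=6, (3,6) g=2 f=6, (4,6) g=3 f=6, (5,5) g=3 f=4]

expanded=(4,5); open=[(1,4) g=2 f=6, (1,5) g=1 f=6, (2,3) g=2 f=6, (2,6) g=1 f=6, (3,3) g=3 f=6, (3,6) g=2 f=6, (4,6) g=3 f=6, (5,5) g=3 f=4]; closed=[(2,4), (2,5), (3,4), (3,5), (4,5)]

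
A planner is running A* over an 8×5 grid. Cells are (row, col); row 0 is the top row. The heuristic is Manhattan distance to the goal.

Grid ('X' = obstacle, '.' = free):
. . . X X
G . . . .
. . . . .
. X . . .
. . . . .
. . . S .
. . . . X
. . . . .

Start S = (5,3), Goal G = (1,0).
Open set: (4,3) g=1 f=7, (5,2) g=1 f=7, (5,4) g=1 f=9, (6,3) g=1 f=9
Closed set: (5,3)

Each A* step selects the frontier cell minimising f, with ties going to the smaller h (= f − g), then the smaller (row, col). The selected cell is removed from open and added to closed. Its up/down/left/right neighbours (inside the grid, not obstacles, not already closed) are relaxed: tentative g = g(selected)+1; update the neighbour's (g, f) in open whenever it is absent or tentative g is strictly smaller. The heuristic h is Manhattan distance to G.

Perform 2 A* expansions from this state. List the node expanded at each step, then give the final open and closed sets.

order=[(4,3) → (3,3)]; open=[(2,3) g=3 f=7, (3,2) g=3 f=7, (3,4) g=3 f=9, (4,2) g=2 f=7, (4,4) g=2 f=9, (5,2) g=1 f=7, (5,4) g=1 f=9, (6,3) g=1 f=9]; closed=[(3,3), (4,3), (5,3)]

step 1: expand (4,3) (f=7, h=6) → closed; open now [(3,3) g=2 f=7, (4,2) g=2 f=7, (4,4) g=2 f=9, (5,2) g=1 f=7, (5,4) g=1 f=9, (6,3) g=1 f=9]
step 2: expand (3,3) (f=7, h=5) → closed; open now [(2,3) g=3 f=7, (3,2) g=3 f=7, (3,4) g=3 f=9, (4,2) g=2 f=7, (4,4) g=2 f=9, (5,2) g=1 f=7, (5,4) g=1 f=9, (6,3) g=1 f=9]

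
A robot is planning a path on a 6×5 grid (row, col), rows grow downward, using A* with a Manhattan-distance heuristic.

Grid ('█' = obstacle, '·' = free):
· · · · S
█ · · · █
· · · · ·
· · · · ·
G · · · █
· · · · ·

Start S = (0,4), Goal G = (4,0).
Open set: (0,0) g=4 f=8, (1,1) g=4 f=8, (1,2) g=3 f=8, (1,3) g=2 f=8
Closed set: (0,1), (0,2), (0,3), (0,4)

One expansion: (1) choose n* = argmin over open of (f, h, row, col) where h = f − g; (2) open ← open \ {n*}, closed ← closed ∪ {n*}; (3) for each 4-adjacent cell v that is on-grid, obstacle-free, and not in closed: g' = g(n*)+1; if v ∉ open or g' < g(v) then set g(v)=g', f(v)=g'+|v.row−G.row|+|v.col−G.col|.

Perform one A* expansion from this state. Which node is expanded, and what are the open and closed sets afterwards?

expanded=(0,0); open=[(1,1) g=4 f=8, (1,2) g=3 f=8, (1,3) g=2 f=8]; closed=[(0,0), (0,1), (0,2), (0,3), (0,4)]

step 1: expand (0,0) (f=8, h=4) → closed; open now [(1,1) g=4 f=8, (1,2) g=3 f=8, (1,3) g=2 f=8]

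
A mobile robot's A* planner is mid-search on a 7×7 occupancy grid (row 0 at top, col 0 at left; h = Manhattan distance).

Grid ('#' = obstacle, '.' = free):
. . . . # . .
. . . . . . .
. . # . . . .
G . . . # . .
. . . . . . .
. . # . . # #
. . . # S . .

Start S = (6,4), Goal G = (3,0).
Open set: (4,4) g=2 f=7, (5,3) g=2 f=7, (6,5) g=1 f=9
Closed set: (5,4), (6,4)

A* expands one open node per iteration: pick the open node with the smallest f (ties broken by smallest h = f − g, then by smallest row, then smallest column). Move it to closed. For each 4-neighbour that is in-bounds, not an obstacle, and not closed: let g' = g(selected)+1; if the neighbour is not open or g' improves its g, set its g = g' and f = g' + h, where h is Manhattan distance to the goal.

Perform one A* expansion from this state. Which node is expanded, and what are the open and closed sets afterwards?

expanded=(4,4); open=[(4,3) g=3 f=7, (4,5) g=3 f=9, (5,3) g=2 f=7, (6,5) g=1 f=9]; closed=[(4,4), (5,4), (6,4)]

step 1: expand (4,4) (f=7, h=5) → closed; open now [(4,3) g=3 f=7, (4,5) g=3 f=9, (5,3) g=2 f=7, (6,5) g=1 f=9]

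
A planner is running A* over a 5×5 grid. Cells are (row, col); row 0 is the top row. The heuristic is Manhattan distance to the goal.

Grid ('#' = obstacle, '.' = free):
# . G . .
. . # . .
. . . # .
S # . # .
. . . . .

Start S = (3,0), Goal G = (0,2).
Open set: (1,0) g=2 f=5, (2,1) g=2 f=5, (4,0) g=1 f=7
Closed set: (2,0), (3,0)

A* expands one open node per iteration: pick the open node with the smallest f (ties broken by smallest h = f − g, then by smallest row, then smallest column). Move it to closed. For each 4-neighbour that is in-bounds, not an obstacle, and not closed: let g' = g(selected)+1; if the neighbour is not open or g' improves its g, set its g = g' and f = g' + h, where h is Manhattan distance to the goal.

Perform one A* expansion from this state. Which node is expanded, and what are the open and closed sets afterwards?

step 1: expand (1,0) (f=5, h=3) → closed; open now [(1,1) g=3 f=5, (2,1) g=2 f=5, (4,0) g=1 f=7]

expanded=(1,0); open=[(1,1) g=3 f=5, (2,1) g=2 f=5, (4,0) g=1 f=7]; closed=[(1,0), (2,0), (3,0)]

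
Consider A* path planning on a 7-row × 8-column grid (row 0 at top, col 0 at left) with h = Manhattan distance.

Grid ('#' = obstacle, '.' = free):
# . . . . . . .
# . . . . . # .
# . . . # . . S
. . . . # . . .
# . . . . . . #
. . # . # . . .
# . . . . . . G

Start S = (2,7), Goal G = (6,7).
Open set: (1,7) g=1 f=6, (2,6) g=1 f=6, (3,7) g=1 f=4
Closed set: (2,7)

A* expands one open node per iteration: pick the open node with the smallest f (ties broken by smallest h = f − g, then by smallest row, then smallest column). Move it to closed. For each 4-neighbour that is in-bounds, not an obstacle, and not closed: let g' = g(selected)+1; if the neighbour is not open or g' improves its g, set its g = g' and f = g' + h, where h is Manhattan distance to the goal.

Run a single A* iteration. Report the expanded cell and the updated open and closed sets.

step 1: expand (3,7) (f=4, h=3) → closed; open now [(1,7) g=1 f=6, (2,6) g=1 f=6, (3,6) g=2 f=6]

expanded=(3,7); open=[(1,7) g=1 f=6, (2,6) g=1 f=6, (3,6) g=2 f=6]; closed=[(2,7), (3,7)]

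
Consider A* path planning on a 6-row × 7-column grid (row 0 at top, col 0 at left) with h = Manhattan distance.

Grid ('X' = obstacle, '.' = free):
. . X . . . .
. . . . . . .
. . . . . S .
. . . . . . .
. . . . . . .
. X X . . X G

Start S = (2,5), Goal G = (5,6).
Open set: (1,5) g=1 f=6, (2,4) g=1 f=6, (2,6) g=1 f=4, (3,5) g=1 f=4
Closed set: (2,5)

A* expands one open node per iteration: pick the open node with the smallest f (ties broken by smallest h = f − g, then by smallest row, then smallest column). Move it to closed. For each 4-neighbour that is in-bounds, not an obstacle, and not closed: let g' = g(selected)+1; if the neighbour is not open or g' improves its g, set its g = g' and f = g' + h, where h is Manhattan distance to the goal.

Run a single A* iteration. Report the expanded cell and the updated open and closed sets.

step 1: expand (2,6) (f=4, h=3) → closed; open now [(1,5) g=1 f=6, (1,6) g=2 f=6, (2,4) g=1 f=6, (3,5) g=1 f=4, (3,6) g=2 f=4]

expanded=(2,6); open=[(1,5) g=1 f=6, (1,6) g=2 f=6, (2,4) g=1 f=6, (3,5) g=1 f=4, (3,6) g=2 f=4]; closed=[(2,5), (2,6)]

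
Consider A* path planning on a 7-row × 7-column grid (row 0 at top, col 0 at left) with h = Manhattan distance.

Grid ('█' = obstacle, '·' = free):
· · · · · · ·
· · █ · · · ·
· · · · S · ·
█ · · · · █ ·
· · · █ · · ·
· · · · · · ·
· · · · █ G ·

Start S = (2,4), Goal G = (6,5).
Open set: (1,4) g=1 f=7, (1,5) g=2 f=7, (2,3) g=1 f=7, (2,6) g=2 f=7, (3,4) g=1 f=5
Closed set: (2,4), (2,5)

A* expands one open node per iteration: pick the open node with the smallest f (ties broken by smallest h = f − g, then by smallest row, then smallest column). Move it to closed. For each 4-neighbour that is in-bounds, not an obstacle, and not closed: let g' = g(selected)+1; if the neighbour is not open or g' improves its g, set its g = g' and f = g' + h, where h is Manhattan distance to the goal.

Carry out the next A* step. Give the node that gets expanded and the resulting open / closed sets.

expanded=(3,4); open=[(1,4) g=1 f=7, (1,5) g=2 f=7, (2,3) g=1 f=7, (2,6) g=2 f=7, (3,3) g=2 f=7, (4,4) g=2 f=5]; closed=[(2,4), (2,5), (3,4)]

step 1: expand (3,4) (f=5, h=4) → closed; open now [(1,4) g=1 f=7, (1,5) g=2 f=7, (2,3) g=1 f=7, (2,6) g=2 f=7, (3,3) g=2 f=7, (4,4) g=2 f=5]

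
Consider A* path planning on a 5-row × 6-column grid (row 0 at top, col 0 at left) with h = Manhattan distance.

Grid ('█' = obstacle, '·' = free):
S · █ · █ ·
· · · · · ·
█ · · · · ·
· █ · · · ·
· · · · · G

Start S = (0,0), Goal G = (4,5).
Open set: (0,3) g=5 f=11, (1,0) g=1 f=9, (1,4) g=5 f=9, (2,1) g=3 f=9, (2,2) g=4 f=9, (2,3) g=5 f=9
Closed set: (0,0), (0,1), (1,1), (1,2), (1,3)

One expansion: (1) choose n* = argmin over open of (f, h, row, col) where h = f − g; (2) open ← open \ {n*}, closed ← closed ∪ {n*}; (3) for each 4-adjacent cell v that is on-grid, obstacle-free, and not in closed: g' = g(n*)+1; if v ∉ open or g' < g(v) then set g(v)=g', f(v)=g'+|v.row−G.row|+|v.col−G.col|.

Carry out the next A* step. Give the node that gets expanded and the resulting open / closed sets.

expanded=(1,4); open=[(0,3) g=5 f=11, (1,0) g=1 f=9, (1,5) g=6 f=9, (2,1) g=3 f=9, (2,2) g=4 f=9, (2,3) g=5 f=9, (2,4) g=6 f=9]; closed=[(0,0), (0,1), (1,1), (1,2), (1,3), (1,4)]

step 1: expand (1,4) (f=9, h=4) → closed; open now [(0,3) g=5 f=11, (1,0) g=1 f=9, (1,5) g=6 f=9, (2,1) g=3 f=9, (2,2) g=4 f=9, (2,3) g=5 f=9, (2,4) g=6 f=9]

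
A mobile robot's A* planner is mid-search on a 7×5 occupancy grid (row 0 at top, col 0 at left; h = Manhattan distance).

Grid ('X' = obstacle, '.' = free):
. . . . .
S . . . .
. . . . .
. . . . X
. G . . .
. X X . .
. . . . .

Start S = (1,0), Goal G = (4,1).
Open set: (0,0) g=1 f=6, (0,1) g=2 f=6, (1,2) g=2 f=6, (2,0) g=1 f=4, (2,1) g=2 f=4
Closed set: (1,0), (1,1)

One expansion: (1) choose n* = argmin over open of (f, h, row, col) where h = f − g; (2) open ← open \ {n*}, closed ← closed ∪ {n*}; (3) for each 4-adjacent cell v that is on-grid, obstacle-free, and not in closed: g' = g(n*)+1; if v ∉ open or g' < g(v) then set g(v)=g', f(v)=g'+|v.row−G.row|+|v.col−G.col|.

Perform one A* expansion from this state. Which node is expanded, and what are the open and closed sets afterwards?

step 1: expand (2,1) (f=4, h=2) → closed; open now [(0,0) g=1 f=6, (0,1) g=2 f=6, (1,2) g=2 f=6, (2,0) g=1 f=4, (2,2) g=3 f=6, (3,1) g=3 f=4]

expanded=(2,1); open=[(0,0) g=1 f=6, (0,1) g=2 f=6, (1,2) g=2 f=6, (2,0) g=1 f=4, (2,2) g=3 f=6, (3,1) g=3 f=4]; closed=[(1,0), (1,1), (2,1)]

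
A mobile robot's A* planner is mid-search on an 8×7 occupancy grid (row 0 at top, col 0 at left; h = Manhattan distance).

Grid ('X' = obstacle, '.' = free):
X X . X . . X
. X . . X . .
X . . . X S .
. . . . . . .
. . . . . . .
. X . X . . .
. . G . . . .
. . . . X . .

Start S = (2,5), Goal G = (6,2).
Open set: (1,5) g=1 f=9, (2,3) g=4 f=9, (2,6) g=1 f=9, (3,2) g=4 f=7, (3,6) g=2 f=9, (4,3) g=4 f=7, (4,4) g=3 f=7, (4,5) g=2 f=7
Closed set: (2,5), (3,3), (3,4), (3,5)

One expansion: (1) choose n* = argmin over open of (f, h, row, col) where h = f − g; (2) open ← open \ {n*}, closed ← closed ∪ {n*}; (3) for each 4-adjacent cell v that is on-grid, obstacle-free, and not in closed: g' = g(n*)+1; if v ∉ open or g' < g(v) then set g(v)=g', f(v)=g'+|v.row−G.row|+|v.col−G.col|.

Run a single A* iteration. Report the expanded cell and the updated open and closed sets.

step 1: expand (3,2) (f=7, h=3) → closed; open now [(1,5) g=1 f=9, (2,2) g=5 f=9, (2,3) g=4 f=9, (2,6) g=1 f=9, (3,1) g=5 f=9, (3,6) g=2 f=9, (4,2) g=5 f=7, (4,3) g=4 f=7, (4,4) g=3 f=7, (4,5) g=2 f=7]

expanded=(3,2); open=[(1,5) g=1 f=9, (2,2) g=5 f=9, (2,3) g=4 f=9, (2,6) g=1 f=9, (3,1) g=5 f=9, (3,6) g=2 f=9, (4,2) g=5 f=7, (4,3) g=4 f=7, (4,4) g=3 f=7, (4,5) g=2 f=7]; closed=[(2,5), (3,2), (3,3), (3,4), (3,5)]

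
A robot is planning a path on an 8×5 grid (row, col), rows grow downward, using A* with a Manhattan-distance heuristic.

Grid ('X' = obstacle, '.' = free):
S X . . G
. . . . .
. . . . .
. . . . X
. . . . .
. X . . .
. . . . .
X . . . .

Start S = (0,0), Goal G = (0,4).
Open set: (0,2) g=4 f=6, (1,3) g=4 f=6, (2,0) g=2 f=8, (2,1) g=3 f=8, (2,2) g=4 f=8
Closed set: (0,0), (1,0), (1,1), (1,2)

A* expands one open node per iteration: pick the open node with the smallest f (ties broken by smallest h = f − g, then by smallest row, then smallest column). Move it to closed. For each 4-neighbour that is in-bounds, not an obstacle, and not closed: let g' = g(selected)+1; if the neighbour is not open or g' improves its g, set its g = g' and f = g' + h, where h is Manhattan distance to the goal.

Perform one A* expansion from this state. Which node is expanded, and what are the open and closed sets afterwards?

step 1: expand (0,2) (f=6, h=2) → closed; open now [(0,3) g=5 f=6, (1,3) g=4 f=6, (2,0) g=2 f=8, (2,1) g=3 f=8, (2,2) g=4 f=8]

expanded=(0,2); open=[(0,3) g=5 f=6, (1,3) g=4 f=6, (2,0) g=2 f=8, (2,1) g=3 f=8, (2,2) g=4 f=8]; closed=[(0,0), (0,2), (1,0), (1,1), (1,2)]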